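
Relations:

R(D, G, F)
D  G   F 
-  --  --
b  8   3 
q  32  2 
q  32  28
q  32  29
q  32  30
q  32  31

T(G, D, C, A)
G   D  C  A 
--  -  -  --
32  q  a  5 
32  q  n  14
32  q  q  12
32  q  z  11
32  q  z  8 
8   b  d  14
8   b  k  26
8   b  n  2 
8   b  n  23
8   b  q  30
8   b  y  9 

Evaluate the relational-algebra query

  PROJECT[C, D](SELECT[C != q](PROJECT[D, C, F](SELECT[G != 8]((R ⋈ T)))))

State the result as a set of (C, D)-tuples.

R ⋈ T (natural join on D, G): {(b, 8, 3, d, 14), (b, 8, 3, k, 26), (b, 8, 3, n, 2), (b, 8, 3, n, 23), (b, 8, 3, q, 30), (b, 8, 3, y, 9), (q, 32, 2, a, 5), (q, 32, 2, n, 14), (q, 32, 2, q, 12), (q, 32, 2, z, 11), (q, 32, 2, z, 8), (q, 32, 28, a, 5), (q, 32, 28, n, 14), (q, 32, 28, q, 12), (q, 32, 28, z, 11), (q, 32, 28, z, 8), (q, 32, 29, a, 5), (q, 32, 29, n, 14), (q, 32, 29, q, 12), (q, 32, 29, z, 11), (q, 32, 29, z, 8), (q, 32, 30, a, 5), (q, 32, 30, n, 14), (q, 32, 30, q, 12), (q, 32, 30, z, 11), (q, 32, 30, z, 8), (q, 32, 31, a, 5), (q, 32, 31, n, 14), (q, 32, 31, q, 12), (q, 32, 31, z, 11), (q, 32, 31, z, 8)}
Apply σ_{G != 8}; surviving tuples: {(q, 32, 2, a, 5), (q, 32, 2, n, 14), (q, 32, 2, q, 12), (q, 32, 2, z, 11), (q, 32, 2, z, 8), (q, 32, 28, a, 5), (q, 32, 28, n, 14), (q, 32, 28, q, 12), (q, 32, 28, z, 11), (q, 32, 28, z, 8), (q, 32, 29, a, 5), (q, 32, 29, n, 14), (q, 32, 29, q, 12), (q, 32, 29, z, 11), (q, 32, 29, z, 8), (q, 32, 30, a, 5), (q, 32, 30, n, 14), (q, 32, 30, q, 12), (q, 32, 30, z, 11), (q, 32, 30, z, 8), (q, 32, 31, a, 5), (q, 32, 31, n, 14), (q, 32, 31, q, 12), (q, 32, 31, z, 11), (q, 32, 31, z, 8)}
Projecting to D, C, F (5 duplicate(s) eliminated): {(q, a, 2), (q, a, 28), (q, a, 29), (q, a, 30), (q, a, 31), (q, n, 2), (q, n, 28), (q, n, 29), (q, n, 30), (q, n, 31), (q, q, 2), (q, q, 28), (q, q, 29), (q, q, 30), (q, q, 31), (q, z, 2), (q, z, 28), (q, z, 29), (q, z, 30), (q, z, 31)}
Apply σ_{C != q}; surviving tuples: {(q, a, 2), (q, a, 28), (q, a, 29), (q, a, 30), (q, a, 31), (q, n, 2), (q, n, 28), (q, n, 29), (q, n, 30), (q, n, 31), (q, z, 2), (q, z, 28), (q, z, 29), (q, z, 30), (q, z, 31)}
Projecting to C, D (12 duplicate(s) eliminated): {(a, q), (n, q), (z, q)}

{(a, q), (n, q), (z, q)}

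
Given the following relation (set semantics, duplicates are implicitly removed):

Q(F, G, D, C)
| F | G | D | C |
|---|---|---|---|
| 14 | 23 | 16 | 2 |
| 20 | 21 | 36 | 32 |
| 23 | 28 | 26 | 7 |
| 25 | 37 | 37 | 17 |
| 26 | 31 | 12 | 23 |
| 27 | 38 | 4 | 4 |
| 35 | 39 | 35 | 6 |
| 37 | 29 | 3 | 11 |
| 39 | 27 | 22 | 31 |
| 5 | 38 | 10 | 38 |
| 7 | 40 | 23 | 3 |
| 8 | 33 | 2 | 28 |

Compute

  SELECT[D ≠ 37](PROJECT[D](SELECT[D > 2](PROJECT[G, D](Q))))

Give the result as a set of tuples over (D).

{10, 12, 16, 22, 23, 26, 3, 35, 36, 4}

Keep only column(s) G, D: {(21, 36), (23, 16), (27, 22), (28, 26), (29, 3), (31, 12), (33, 2), (37, 37), (38, 10), (38, 4), (39, 35), (40, 23)}
Filtering on D > 2 leaves {(21, 36), (23, 16), (27, 22), (28, 26), (29, 3), (31, 12), (37, 37), (38, 10), (38, 4), (39, 35), (40, 23)}.
Keep only column(s) D: {10, 12, 16, 22, 23, 26, 3, 35, 36, 37, 4}
Filtering on D ≠ 37 leaves {10, 12, 16, 22, 23, 26, 3, 35, 36, 4}.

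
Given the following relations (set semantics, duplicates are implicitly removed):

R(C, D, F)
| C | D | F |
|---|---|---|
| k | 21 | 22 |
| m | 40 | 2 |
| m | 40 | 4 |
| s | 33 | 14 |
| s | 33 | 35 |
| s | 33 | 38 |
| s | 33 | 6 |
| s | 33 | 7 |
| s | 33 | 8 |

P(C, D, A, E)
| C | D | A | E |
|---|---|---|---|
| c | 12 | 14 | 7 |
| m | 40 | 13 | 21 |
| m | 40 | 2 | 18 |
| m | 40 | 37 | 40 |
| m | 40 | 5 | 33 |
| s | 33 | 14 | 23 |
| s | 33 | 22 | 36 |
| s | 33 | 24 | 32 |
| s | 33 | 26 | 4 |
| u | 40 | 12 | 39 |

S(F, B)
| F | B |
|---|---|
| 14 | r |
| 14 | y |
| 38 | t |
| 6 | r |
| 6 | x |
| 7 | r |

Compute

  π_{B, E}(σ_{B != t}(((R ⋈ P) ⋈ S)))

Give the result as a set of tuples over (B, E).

{(r, 23), (r, 32), (r, 36), (r, 4), (x, 23), (x, 32), (x, 36), (x, 4), (y, 23), (y, 32), (y, 36), (y, 4)}

Natural join on C, D: {(m, 40, 2, 13, 21), (m, 40, 2, 2, 18), (m, 40, 2, 37, 40), (m, 40, 2, 5, 33), (m, 40, 4, 13, 21), (m, 40, 4, 2, 18), (m, 40, 4, 37, 40), (m, 40, 4, 5, 33), (s, 33, 14, 14, 23), (s, 33, 14, 22, 36), (s, 33, 14, 24, 32), (s, 33, 14, 26, 4), (s, 33, 35, 14, 23), (s, 33, 35, 22, 36), (s, 33, 35, 24, 32), (s, 33, 35, 26, 4), (s, 33, 38, 14, 23), (s, 33, 38, 22, 36), (s, 33, 38, 24, 32), (s, 33, 38, 26, 4), (s, 33, 6, 14, 23), (s, 33, 6, 22, 36), (s, 33, 6, 24, 32), (s, 33, 6, 26, 4), (s, 33, 7, 14, 23), (s, 33, 7, 22, 36), (s, 33, 7, 24, 32), (s, 33, 7, 26, 4), (s, 33, 8, 14, 23), (s, 33, 8, 22, 36), (s, 33, 8, 24, 32), (s, 33, 8, 26, 4)}
Natural join on F: {(s, 33, 14, 14, 23, r), (s, 33, 14, 14, 23, y), (s, 33, 14, 22, 36, r), (s, 33, 14, 22, 36, y), (s, 33, 14, 24, 32, r), (s, 33, 14, 24, 32, y), (s, 33, 14, 26, 4, r), (s, 33, 14, 26, 4, y), (s, 33, 38, 14, 23, t), (s, 33, 38, 22, 36, t), (s, 33, 38, 24, 32, t), (s, 33, 38, 26, 4, t), (s, 33, 6, 14, 23, r), (s, 33, 6, 14, 23, x), (s, 33, 6, 22, 36, r), (s, 33, 6, 22, 36, x), (s, 33, 6, 24, 32, r), (s, 33, 6, 24, 32, x), (s, 33, 6, 26, 4, r), (s, 33, 6, 26, 4, x), (s, 33, 7, 14, 23, r), (s, 33, 7, 22, 36, r), (s, 33, 7, 24, 32, r), (s, 33, 7, 26, 4, r)}
Filtering on B != t leaves {(s, 33, 14, 14, 23, r), (s, 33, 14, 14, 23, y), (s, 33, 14, 22, 36, r), (s, 33, 14, 22, 36, y), (s, 33, 14, 24, 32, r), (s, 33, 14, 24, 32, y), (s, 33, 14, 26, 4, r), (s, 33, 14, 26, 4, y), (s, 33, 6, 14, 23, r), (s, 33, 6, 14, 23, x), (s, 33, 6, 22, 36, r), (s, 33, 6, 22, 36, x), (s, 33, 6, 24, 32, r), (s, 33, 6, 24, 32, x), (s, 33, 6, 26, 4, r), (s, 33, 6, 26, 4, x), (s, 33, 7, 14, 23, r), (s, 33, 7, 22, 36, r), (s, 33, 7, 24, 32, r), (s, 33, 7, 26, 4, r)}.
Keep only column(s) B, E (8 duplicate(s) eliminated): {(r, 23), (r, 32), (r, 36), (r, 4), (x, 23), (x, 32), (x, 36), (x, 4), (y, 23), (y, 32), (y, 36), (y, 4)}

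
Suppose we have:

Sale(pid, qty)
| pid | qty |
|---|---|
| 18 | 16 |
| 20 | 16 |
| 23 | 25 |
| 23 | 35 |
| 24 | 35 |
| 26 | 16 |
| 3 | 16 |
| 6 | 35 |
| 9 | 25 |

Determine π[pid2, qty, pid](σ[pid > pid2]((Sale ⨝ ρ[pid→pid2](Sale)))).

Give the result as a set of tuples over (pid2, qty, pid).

{(18, 16, 20), (18, 16, 26), (20, 16, 26), (23, 35, 24), (3, 16, 18), (3, 16, 20), (3, 16, 26), (6, 35, 23), (6, 35, 24), (9, 25, 23)}

ρ[pid→pid2]: schema becomes (pid2, qty); tuples unchanged.
Natural join on qty: {(18, 16, 18), (18, 16, 20), (18, 16, 26), (18, 16, 3), (20, 16, 18), (20, 16, 20), (20, 16, 26), (20, 16, 3), (23, 25, 23), (23, 25, 9), (23, 35, 23), (23, 35, 24), (23, 35, 6), (24, 35, 23), (24, 35, 24), (24, 35, 6), (26, 16, 18), (26, 16, 20), (26, 16, 26), (26, 16, 3), (3, 16, 18), (3, 16, 20), (3, 16, 26), (3, 16, 3), (6, 35, 23), (6, 35, 24), (6, 35, 6), (9, 25, 23), (9, 25, 9)}
Filtering on pid > pid2 leaves {(18, 16, 3), (20, 16, 18), (20, 16, 3), (23, 25, 9), (23, 35, 6), (24, 35, 23), (24, 35, 6), (26, 16, 18), (26, 16, 20), (26, 16, 3)}.
Projecting to pid2, qty, pid: {(18, 16, 20), (18, 16, 26), (20, 16, 26), (23, 35, 24), (3, 16, 18), (3, 16, 20), (3, 16, 26), (6, 35, 23), (6, 35, 24), (9, 25, 23)}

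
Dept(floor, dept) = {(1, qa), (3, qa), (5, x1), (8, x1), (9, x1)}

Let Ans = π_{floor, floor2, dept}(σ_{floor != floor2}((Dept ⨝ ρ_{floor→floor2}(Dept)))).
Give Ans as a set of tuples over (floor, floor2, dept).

{(1, 3, qa), (3, 1, qa), (5, 8, x1), (5, 9, x1), (8, 5, x1), (8, 9, x1), (9, 5, x1), (9, 8, x1)}

ρ[floor→floor2]: schema becomes (floor2, dept); tuples unchanged.
Joining Dept and ρ_{floor→floor2}(Dept) on dept yields {(1, qa, 1), (1, qa, 3), (3, qa, 1), (3, qa, 3), (5, x1, 5), (5, x1, 8), (5, x1, 9), (8, x1, 5), (8, x1, 8), (8, x1, 9), (9, x1, 5), (9, x1, 8), (9, x1, 9)}.
σ[floor != floor2]: keep tuples satisfying floor != floor2 → {(1, qa, 3), (3, qa, 1), (5, x1, 8), (5, x1, 9), (8, x1, 5), (8, x1, 9), (9, x1, 5), (9, x1, 8)}
Keep only column(s) floor, floor2, dept: {(1, 3, qa), (3, 1, qa), (5, 8, x1), (5, 9, x1), (8, 5, x1), (8, 9, x1), (9, 5, x1), (9, 8, x1)}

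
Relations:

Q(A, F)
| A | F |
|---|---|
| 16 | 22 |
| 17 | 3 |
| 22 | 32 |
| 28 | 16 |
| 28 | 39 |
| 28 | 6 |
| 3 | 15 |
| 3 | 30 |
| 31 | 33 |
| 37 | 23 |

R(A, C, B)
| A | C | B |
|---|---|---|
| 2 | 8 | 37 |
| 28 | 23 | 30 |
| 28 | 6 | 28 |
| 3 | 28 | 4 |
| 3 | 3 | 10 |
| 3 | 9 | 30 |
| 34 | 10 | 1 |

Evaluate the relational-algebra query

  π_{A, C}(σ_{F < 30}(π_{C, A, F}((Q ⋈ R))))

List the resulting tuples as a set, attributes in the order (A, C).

{(28, 23), (28, 6), (3, 28), (3, 3), (3, 9)}

Joining Q and R on A yields {(28, 16, 23, 30), (28, 16, 6, 28), (28, 39, 23, 30), (28, 39, 6, 28), (28, 6, 23, 30), (28, 6, 6, 28), (3, 15, 28, 4), (3, 15, 3, 10), (3, 15, 9, 30), (3, 30, 28, 4), (3, 30, 3, 10), (3, 30, 9, 30)}.
π[C, A, F]: project onto (C, A, F) → {(23, 28, 16), (23, 28, 39), (23, 28, 6), (28, 3, 15), (28, 3, 30), (3, 3, 15), (3, 3, 30), (6, 28, 16), (6, 28, 39), (6, 28, 6), (9, 3, 15), (9, 3, 30)}
Apply σ_{F < 30}; surviving tuples: {(23, 28, 16), (23, 28, 6), (28, 3, 15), (3, 3, 15), (6, 28, 16), (6, 28, 6), (9, 3, 15)}
π[A, C]: project onto (A, C) (2 duplicate(s) eliminated) → {(28, 23), (28, 6), (3, 28), (3, 3), (3, 9)}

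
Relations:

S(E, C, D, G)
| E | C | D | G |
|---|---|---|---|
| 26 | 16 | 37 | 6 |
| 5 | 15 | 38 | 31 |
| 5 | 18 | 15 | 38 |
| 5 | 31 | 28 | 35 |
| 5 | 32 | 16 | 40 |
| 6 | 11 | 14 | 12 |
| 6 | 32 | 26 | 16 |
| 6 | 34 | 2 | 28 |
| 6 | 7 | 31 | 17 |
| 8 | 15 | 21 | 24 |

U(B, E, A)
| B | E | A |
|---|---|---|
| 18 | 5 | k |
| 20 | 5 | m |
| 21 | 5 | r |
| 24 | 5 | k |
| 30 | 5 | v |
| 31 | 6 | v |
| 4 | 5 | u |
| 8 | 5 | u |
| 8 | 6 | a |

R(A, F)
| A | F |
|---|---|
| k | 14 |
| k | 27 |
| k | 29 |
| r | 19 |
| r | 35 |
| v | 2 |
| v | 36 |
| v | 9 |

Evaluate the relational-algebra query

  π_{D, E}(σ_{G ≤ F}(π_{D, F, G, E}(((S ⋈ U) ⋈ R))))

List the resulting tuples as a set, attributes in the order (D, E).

{(14, 6), (2, 6), (26, 6), (28, 5), (31, 6), (38, 5)}

Natural join on E: {(5, 15, 38, 31, 18, k), (5, 15, 38, 31, 20, m), (5, 15, 38, 31, 21, r), (5, 15, 38, 31, 24, k), (5, 15, 38, 31, 30, v), (5, 15, 38, 31, 4, u), (5, 15, 38, 31, 8, u), (5, 18, 15, 38, 18, k), (5, 18, 15, 38, 20, m), (5, 18, 15, 38, 21, r), (5, 18, 15, 38, 24, k), (5, 18, 15, 38, 30, v), (5, 18, 15, 38, 4, u), (5, 18, 15, 38, 8, u), (5, 31, 28, 35, 18, k), (5, 31, 28, 35, 20, m), (5, 31, 28, 35, 21, r), (5, 31, 28, 35, 24, k), (5, 31, 28, 35, 30, v), (5, 31, 28, 35, 4, u), (5, 31, 28, 35, 8, u), (5, 32, 16, 40, 18, k), (5, 32, 16, 40, 20, m), (5, 32, 16, 40, 21, r), (5, 32, 16, 40, 24, k), (5, 32, 16, 40, 30, v), (5, 32, 16, 40, 4, u), (5, 32, 16, 40, 8, u), (6, 11, 14, 12, 31, v), (6, 11, 14, 12, 8, a), (6, 32, 26, 16, 31, v), (6, 32, 26, 16, 8, a), (6, 34, 2, 28, 31, v), (6, 34, 2, 28, 8, a), (6, 7, 31, 17, 31, v), (6, 7, 31, 17, 8, a)}
Natural join on A: {(5, 15, 38, 31, 18, k, 14), (5, 15, 38, 31, 18, k, 27), (5, 15, 38, 31, 18, k, 29), (5, 15, 38, 31, 21, r, 19), (5, 15, 38, 31, 21, r, 35), (5, 15, 38, 31, 24, k, 14), (5, 15, 38, 31, 24, k, 27), (5, 15, 38, 31, 24, k, 29), (5, 15, 38, 31, 30, v, 2), (5, 15, 38, 31, 30, v, 36), (5, 15, 38, 31, 30, v, 9), (5, 18, 15, 38, 18, k, 14), (5, 18, 15, 38, 18, k, 27), (5, 18, 15, 38, 18, k, 29), (5, 18, 15, 38, 21, r, 19), (5, 18, 15, 38, 21, r, 35), (5, 18, 15, 38, 24, k, 14), (5, 18, 15, 38, 24, k, 27), (5, 18, 15, 38, 24, k, 29), (5, 18, 15, 38, 30, v, 2), (5, 18, 15, 38, 30, v, 36), (5, 18, 15, 38, 30, v, 9), (5, 31, 28, 35, 18, k, 14), (5, 31, 28, 35, 18, k, 27), (5, 31, 28, 35, 18, k, 29), (5, 31, 28, 35, 21, r, 19), (5, 31, 28, 35, 21, r, 35), (5, 31, 28, 35, 24, k, 14), (5, 31, 28, 35, 24, k, 27), (5, 31, 28, 35, 24, k, 29), (5, 31, 28, 35, 30, v, 2), (5, 31, 28, 35, 30, v, 36), (5, 31, 28, 35, 30, v, 9), (5, 32, 16, 40, 18, k, 14), (5, 32, 16, 40, 18, k, 27), (5, 32, 16, 40, 18, k, 29), (5, 32, 16, 40, 21, r, 19), (5, 32, 16, 40, 21, r, 35), (5, 32, 16, 40, 24, k, 14), (5, 32, 16, 40, 24, k, 27), (5, 32, 16, 40, 24, k, 29), (5, 32, 16, 40, 30, v, 2), (5, 32, 16, 40, 30, v, 36), (5, 32, 16, 40, 30, v, 9), (6, 11, 14, 12, 31, v, 2), (6, 11, 14, 12, 31, v, 36), (6, 11, 14, 12, 31, v, 9), (6, 32, 26, 16, 31, v, 2), (6, 32, 26, 16, 31, v, 36), (6, 32, 26, 16, 31, v, 9), (6, 34, 2, 28, 31, v, 2), (6, 34, 2, 28, 31, v, 36), (6, 34, 2, 28, 31, v, 9), (6, 7, 31, 17, 31, v, 2), (6, 7, 31, 17, 31, v, 36), (6, 7, 31, 17, 31, v, 9)}
Keep only column(s) D, F, G, E (12 duplicate(s) eliminated): {(14, 2, 12, 6), (14, 36, 12, 6), (14, 9, 12, 6), (15, 14, 38, 5), (15, 19, 38, 5), (15, 2, 38, 5), (15, 27, 38, 5), (15, 29, 38, 5), (15, 35, 38, 5), (15, 36, 38, 5), (15, 9, 38, 5), (16, 14, 40, 5), (16, 19, 40, 5), (16, 2, 40, 5), (16, 27, 40, 5), (16, 29, 40, 5), (16, 35, 40, 5), (16, 36, 40, 5), (16, 9, 40, 5), (2, 2, 28, 6), (2, 36, 28, 6), (2, 9, 28, 6), (26, 2, 16, 6), (26, 36, 16, 6), (26, 9, 16, 6), (28, 14, 35, 5), (28, 19, 35, 5), (28, 2, 35, 5), (28, 27, 35, 5), (28, 29, 35, 5), (28, 35, 35, 5), (28, 36, 35, 5), (28, 9, 35, 5), (31, 2, 17, 6), (31, 36, 17, 6), (31, 9, 17, 6), (38, 14, 31, 5), (38, 19, 31, 5), (38, 2, 31, 5), (38, 27, 31, 5), (38, 29, 31, 5), (38, 35, 31, 5), (38, 36, 31, 5), (38, 9, 31, 5)}
Selection G ≤ F: {(14, 36, 12, 6), (2, 36, 28, 6), (26, 36, 16, 6), (28, 35, 35, 5), (28, 36, 35, 5), (31, 36, 17, 6), (38, 35, 31, 5), (38, 36, 31, 5)}
Keep only column(s) D, E (2 duplicate(s) eliminated): {(14, 6), (2, 6), (26, 6), (28, 5), (31, 6), (38, 5)}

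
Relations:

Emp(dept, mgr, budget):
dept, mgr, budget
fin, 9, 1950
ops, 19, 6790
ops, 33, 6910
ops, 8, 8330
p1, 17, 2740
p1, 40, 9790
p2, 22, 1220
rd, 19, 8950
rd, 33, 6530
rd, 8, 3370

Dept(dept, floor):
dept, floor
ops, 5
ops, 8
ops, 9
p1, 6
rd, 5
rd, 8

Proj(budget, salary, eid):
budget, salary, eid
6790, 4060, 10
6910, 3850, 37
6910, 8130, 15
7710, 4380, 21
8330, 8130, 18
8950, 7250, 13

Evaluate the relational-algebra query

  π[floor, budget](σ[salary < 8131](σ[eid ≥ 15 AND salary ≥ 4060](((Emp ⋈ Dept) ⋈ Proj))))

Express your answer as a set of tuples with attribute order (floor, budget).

{(5, 6910), (5, 8330), (8, 6910), (8, 8330), (9, 6910), (9, 8330)}

Emp ⋈ Dept (natural join on dept): {(ops, 19, 6790, 5), (ops, 19, 6790, 8), (ops, 19, 6790, 9), (ops, 33, 6910, 5), (ops, 33, 6910, 8), (ops, 33, 6910, 9), (ops, 8, 8330, 5), (ops, 8, 8330, 8), (ops, 8, 8330, 9), (p1, 17, 2740, 6), (p1, 40, 9790, 6), (rd, 19, 8950, 5), (rd, 19, 8950, 8), (rd, 33, 6530, 5), (rd, 33, 6530, 8), (rd, 8, 3370, 5), (rd, 8, 3370, 8)}
(Emp ⋈ Dept) ⋈ Proj (natural join on budget): {(ops, 19, 6790, 5, 4060, 10), (ops, 19, 6790, 8, 4060, 10), (ops, 19, 6790, 9, 4060, 10), (ops, 33, 6910, 5, 3850, 37), (ops, 33, 6910, 5, 8130, 15), (ops, 33, 6910, 8, 3850, 37), (ops, 33, 6910, 8, 8130, 15), (ops, 33, 6910, 9, 3850, 37), (ops, 33, 6910, 9, 8130, 15), (ops, 8, 8330, 5, 8130, 18), (ops, 8, 8330, 8, 8130, 18), (ops, 8, 8330, 9, 8130, 18), (rd, 19, 8950, 5, 7250, 13), (rd, 19, 8950, 8, 7250, 13)}
Selection eid ≥ 15 AND salary ≥ 4060: {(ops, 33, 6910, 5, 8130, 15), (ops, 33, 6910, 8, 8130, 15), (ops, 33, 6910, 9, 8130, 15), (ops, 8, 8330, 5, 8130, 18), (ops, 8, 8330, 8, 8130, 18), (ops, 8, 8330, 9, 8130, 18)}
Selection salary < 8131: {(ops, 33, 6910, 5, 8130, 15), (ops, 33, 6910, 8, 8130, 15), (ops, 33, 6910, 9, 8130, 15), (ops, 8, 8330, 5, 8130, 18), (ops, 8, 8330, 8, 8130, 18), (ops, 8, 8330, 9, 8130, 18)}
Keep only column(s) floor, budget: {(5, 6910), (5, 8330), (8, 6910), (8, 8330), (9, 6910), (9, 8330)}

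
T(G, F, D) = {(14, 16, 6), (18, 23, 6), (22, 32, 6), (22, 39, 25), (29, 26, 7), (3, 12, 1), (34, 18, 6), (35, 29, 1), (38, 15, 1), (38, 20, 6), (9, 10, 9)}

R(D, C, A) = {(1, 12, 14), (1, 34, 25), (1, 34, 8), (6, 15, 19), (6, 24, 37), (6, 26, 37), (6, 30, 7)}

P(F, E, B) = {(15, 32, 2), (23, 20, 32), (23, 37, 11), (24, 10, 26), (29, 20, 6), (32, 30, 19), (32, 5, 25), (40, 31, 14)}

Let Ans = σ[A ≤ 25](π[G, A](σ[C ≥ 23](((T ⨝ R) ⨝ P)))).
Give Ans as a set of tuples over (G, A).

T ⋈ R (natural join on D): {(14, 16, 6, 15, 19), (14, 16, 6, 24, 37), (14, 16, 6, 26, 37), (14, 16, 6, 30, 7), (18, 23, 6, 15, 19), (18, 23, 6, 24, 37), (18, 23, 6, 26, 37), (18, 23, 6, 30, 7), (22, 32, 6, 15, 19), (22, 32, 6, 24, 37), (22, 32, 6, 26, 37), (22, 32, 6, 30, 7), (3, 12, 1, 12, 14), (3, 12, 1, 34, 25), (3, 12, 1, 34, 8), (34, 18, 6, 15, 19), (34, 18, 6, 24, 37), (34, 18, 6, 26, 37), (34, 18, 6, 30, 7), (35, 29, 1, 12, 14), (35, 29, 1, 34, 25), (35, 29, 1, 34, 8), (38, 15, 1, 12, 14), (38, 15, 1, 34, 25), (38, 15, 1, 34, 8), (38, 20, 6, 15, 19), (38, 20, 6, 24, 37), (38, 20, 6, 26, 37), (38, 20, 6, 30, 7)}
(T ⨝ R) ⋈ P (natural join on F): {(18, 23, 6, 15, 19, 20, 32), (18, 23, 6, 15, 19, 37, 11), (18, 23, 6, 24, 37, 20, 32), (18, 23, 6, 24, 37, 37, 11), (18, 23, 6, 26, 37, 20, 32), (18, 23, 6, 26, 37, 37, 11), (18, 23, 6, 30, 7, 20, 32), (18, 23, 6, 30, 7, 37, 11), (22, 32, 6, 15, 19, 30, 19), (22, 32, 6, 15, 19, 5, 25), (22, 32, 6, 24, 37, 30, 19), (22, 32, 6, 24, 37, 5, 25), (22, 32, 6, 26, 37, 30, 19), (22, 32, 6, 26, 37, 5, 25), (22, 32, 6, 30, 7, 30, 19), (22, 32, 6, 30, 7, 5, 25), (35, 29, 1, 12, 14, 20, 6), (35, 29, 1, 34, 25, 20, 6), (35, 29, 1, 34, 8, 20, 6), (38, 15, 1, 12, 14, 32, 2), (38, 15, 1, 34, 25, 32, 2), (38, 15, 1, 34, 8, 32, 2)}
Apply σ_{C ≥ 23}; surviving tuples: {(18, 23, 6, 24, 37, 20, 32), (18, 23, 6, 24, 37, 37, 11), (18, 23, 6, 26, 37, 20, 32), (18, 23, 6, 26, 37, 37, 11), (18, 23, 6, 30, 7, 20, 32), (18, 23, 6, 30, 7, 37, 11), (22, 32, 6, 24, 37, 30, 19), (22, 32, 6, 24, 37, 5, 25), (22, 32, 6, 26, 37, 30, 19), (22, 32, 6, 26, 37, 5, 25), (22, 32, 6, 30, 7, 30, 19), (22, 32, 6, 30, 7, 5, 25), (35, 29, 1, 34, 25, 20, 6), (35, 29, 1, 34, 8, 20, 6), (38, 15, 1, 34, 25, 32, 2), (38, 15, 1, 34, 8, 32, 2)}
π_{G, A} gives {(18, 37), (18, 7), (22, 37), (22, 7), (35, 25), (35, 8), (38, 25), (38, 8)} (8 duplicate(s) eliminated).
Apply σ_{A ≤ 25}; surviving tuples: {(18, 7), (22, 7), (35, 25), (35, 8), (38, 25), (38, 8)}

{(18, 7), (22, 7), (35, 25), (35, 8), (38, 25), (38, 8)}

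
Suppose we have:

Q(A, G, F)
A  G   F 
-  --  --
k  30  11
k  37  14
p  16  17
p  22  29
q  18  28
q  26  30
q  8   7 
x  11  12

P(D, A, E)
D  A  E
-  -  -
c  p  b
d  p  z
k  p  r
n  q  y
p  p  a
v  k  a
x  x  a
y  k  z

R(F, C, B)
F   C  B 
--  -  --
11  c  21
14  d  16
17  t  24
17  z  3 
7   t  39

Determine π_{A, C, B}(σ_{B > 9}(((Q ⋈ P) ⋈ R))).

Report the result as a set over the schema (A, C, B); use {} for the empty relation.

{(k, c, 21), (k, d, 16), (p, t, 24), (q, t, 39)}

Natural join on A: {(k, 30, 11, v, a), (k, 30, 11, y, z), (k, 37, 14, v, a), (k, 37, 14, y, z), (p, 16, 17, c, b), (p, 16, 17, d, z), (p, 16, 17, k, r), (p, 16, 17, p, a), (p, 22, 29, c, b), (p, 22, 29, d, z), (p, 22, 29, k, r), (p, 22, 29, p, a), (q, 18, 28, n, y), (q, 26, 30, n, y), (q, 8, 7, n, y), (x, 11, 12, x, a)}
Natural join on F: {(k, 30, 11, v, a, c, 21), (k, 30, 11, y, z, c, 21), (k, 37, 14, v, a, d, 16), (k, 37, 14, y, z, d, 16), (p, 16, 17, c, b, t, 24), (p, 16, 17, c, b, z, 3), (p, 16, 17, d, z, t, 24), (p, 16, 17, d, z, z, 3), (p, 16, 17, k, r, t, 24), (p, 16, 17, k, r, z, 3), (p, 16, 17, p, a, t, 24), (p, 16, 17, p, a, z, 3), (q, 8, 7, n, y, t, 39)}
σ[B > 9]: keep tuples satisfying B > 9 → {(k, 30, 11, v, a, c, 21), (k, 30, 11, y, z, c, 21), (k, 37, 14, v, a, d, 16), (k, 37, 14, y, z, d, 16), (p, 16, 17, c, b, t, 24), (p, 16, 17, d, z, t, 24), (p, 16, 17, k, r, t, 24), (p, 16, 17, p, a, t, 24), (q, 8, 7, n, y, t, 39)}
Projecting to A, C, B (5 duplicate(s) eliminated): {(k, c, 21), (k, d, 16), (p, t, 24), (q, t, 39)}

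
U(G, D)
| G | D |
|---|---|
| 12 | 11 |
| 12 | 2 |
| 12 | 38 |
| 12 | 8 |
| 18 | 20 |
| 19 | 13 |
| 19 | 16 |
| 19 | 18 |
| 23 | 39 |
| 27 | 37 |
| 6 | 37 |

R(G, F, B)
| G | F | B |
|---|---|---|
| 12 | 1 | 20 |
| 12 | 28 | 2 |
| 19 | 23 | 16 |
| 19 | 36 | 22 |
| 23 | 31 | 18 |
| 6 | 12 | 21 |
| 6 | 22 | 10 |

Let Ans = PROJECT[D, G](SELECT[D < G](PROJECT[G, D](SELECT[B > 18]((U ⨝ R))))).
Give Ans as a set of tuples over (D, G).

{(11, 12), (13, 19), (16, 19), (18, 19), (2, 12), (8, 12)}

Natural join on G: {(12, 11, 1, 20), (12, 11, 28, 2), (12, 2, 1, 20), (12, 2, 28, 2), (12, 38, 1, 20), (12, 38, 28, 2), (12, 8, 1, 20), (12, 8, 28, 2), (19, 13, 23, 16), (19, 13, 36, 22), (19, 16, 23, 16), (19, 16, 36, 22), (19, 18, 23, 16), (19, 18, 36, 22), (23, 39, 31, 18), (6, 37, 12, 21), (6, 37, 22, 10)}
Filtering on B > 18 leaves {(12, 11, 1, 20), (12, 2, 1, 20), (12, 38, 1, 20), (12, 8, 1, 20), (19, 13, 36, 22), (19, 16, 36, 22), (19, 18, 36, 22), (6, 37, 12, 21)}.
π[G, D]: project onto (G, D) → {(12, 11), (12, 2), (12, 38), (12, 8), (19, 13), (19, 16), (19, 18), (6, 37)}
Filtering on D < G leaves {(12, 11), (12, 2), (12, 8), (19, 13), (19, 16), (19, 18)}.
π[D, G]: project onto (D, G) → {(11, 12), (13, 19), (16, 19), (18, 19), (2, 12), (8, 12)}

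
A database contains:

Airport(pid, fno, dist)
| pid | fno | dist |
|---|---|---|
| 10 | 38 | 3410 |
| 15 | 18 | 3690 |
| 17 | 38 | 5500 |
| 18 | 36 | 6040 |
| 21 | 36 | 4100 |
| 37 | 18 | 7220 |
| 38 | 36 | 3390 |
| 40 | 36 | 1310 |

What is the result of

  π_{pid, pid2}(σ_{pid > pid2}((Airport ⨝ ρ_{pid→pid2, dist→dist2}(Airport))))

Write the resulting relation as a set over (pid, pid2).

ρ[pid→pid2, dist→dist2]: schema becomes (pid2, fno, dist2); tuples unchanged.
Joining Airport and ρ_{pid→pid2, dist→dist2}(Airport) on fno yields {(10, 38, 3410, 10, 3410), (10, 38, 3410, 17, 5500), (15, 18, 3690, 15, 3690), (15, 18, 3690, 37, 7220), (17, 38, 5500, 10, 3410), (17, 38, 5500, 17, 5500), (18, 36, 6040, 18, 6040), (18, 36, 6040, 21, 4100), (18, 36, 6040, 38, 3390), (18, 36, 6040, 40, 1310), (21, 36, 4100, 18, 6040), (21, 36, 4100, 21, 4100), (21, 36, 4100, 38, 3390), (21, 36, 4100, 40, 1310), (37, 18, 7220, 15, 3690), (37, 18, 7220, 37, 7220), (38, 36, 3390, 18, 6040), (38, 36, 3390, 21, 4100), (38, 36, 3390, 38, 3390), (38, 36, 3390, 40, 1310), (40, 36, 1310, 18, 6040), (40, 36, 1310, 21, 4100), (40, 36, 1310, 38, 3390), (40, 36, 1310, 40, 1310)}.
Apply σ_{pid > pid2}; surviving tuples: {(17, 38, 5500, 10, 3410), (21, 36, 4100, 18, 6040), (37, 18, 7220, 15, 3690), (38, 36, 3390, 18, 6040), (38, 36, 3390, 21, 4100), (40, 36, 1310, 18, 6040), (40, 36, 1310, 21, 4100), (40, 36, 1310, 38, 3390)}
Projecting to pid, pid2: {(17, 10), (21, 18), (37, 15), (38, 18), (38, 21), (40, 18), (40, 21), (40, 38)}

{(17, 10), (21, 18), (37, 15), (38, 18), (38, 21), (40, 18), (40, 21), (40, 38)}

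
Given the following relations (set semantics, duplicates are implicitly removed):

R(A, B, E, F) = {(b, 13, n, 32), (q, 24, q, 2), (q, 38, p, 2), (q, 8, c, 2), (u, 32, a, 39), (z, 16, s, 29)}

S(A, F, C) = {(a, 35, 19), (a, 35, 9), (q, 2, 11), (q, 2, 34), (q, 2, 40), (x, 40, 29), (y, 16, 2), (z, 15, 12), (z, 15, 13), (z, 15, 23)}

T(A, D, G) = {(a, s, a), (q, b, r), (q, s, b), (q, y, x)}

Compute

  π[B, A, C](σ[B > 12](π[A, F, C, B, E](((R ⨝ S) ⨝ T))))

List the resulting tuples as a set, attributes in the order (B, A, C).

R ⋈ S (natural join on A, F): {(q, 24, q, 2, 11), (q, 24, q, 2, 34), (q, 24, q, 2, 40), (q, 38, p, 2, 11), (q, 38, p, 2, 34), (q, 38, p, 2, 40), (q, 8, c, 2, 11), (q, 8, c, 2, 34), (q, 8, c, 2, 40)}
(R ⨝ S) ⋈ T (natural join on A): {(q, 24, q, 2, 11, b, r), (q, 24, q, 2, 11, s, b), (q, 24, q, 2, 11, y, x), (q, 24, q, 2, 34, b, r), (q, 24, q, 2, 34, s, b), (q, 24, q, 2, 34, y, x), (q, 24, q, 2, 40, b, r), (q, 24, q, 2, 40, s, b), (q, 24, q, 2, 40, y, x), (q, 38, p, 2, 11, b, r), (q, 38, p, 2, 11, s, b), (q, 38, p, 2, 11, y, x), (q, 38, p, 2, 34, b, r), (q, 38, p, 2, 34, s, b), (q, 38, p, 2, 34, y, x), (q, 38, p, 2, 40, b, r), (q, 38, p, 2, 40, s, b), (q, 38, p, 2, 40, y, x), (q, 8, c, 2, 11, b, r), (q, 8, c, 2, 11, s, b), (q, 8, c, 2, 11, y, x), (q, 8, c, 2, 34, b, r), (q, 8, c, 2, 34, s, b), (q, 8, c, 2, 34, y, x), (q, 8, c, 2, 40, b, r), (q, 8, c, 2, 40, s, b), (q, 8, c, 2, 40, y, x)}
π[A, F, C, B, E]: project onto (A, F, C, B, E) (18 duplicate(s) eliminated) → {(q, 2, 11, 24, q), (q, 2, 11, 38, p), (q, 2, 11, 8, c), (q, 2, 34, 24, q), (q, 2, 34, 38, p), (q, 2, 34, 8, c), (q, 2, 40, 24, q), (q, 2, 40, 38, p), (q, 2, 40, 8, c)}
Selection B > 12: {(q, 2, 11, 24, q), (q, 2, 11, 38, p), (q, 2, 34, 24, q), (q, 2, 34, 38, p), (q, 2, 40, 24, q), (q, 2, 40, 38, p)}
π[B, A, C]: project onto (B, A, C) → {(24, q, 11), (24, q, 34), (24, q, 40), (38, q, 11), (38, q, 34), (38, q, 40)}

{(24, q, 11), (24, q, 34), (24, q, 40), (38, q, 11), (38, q, 34), (38, q, 40)}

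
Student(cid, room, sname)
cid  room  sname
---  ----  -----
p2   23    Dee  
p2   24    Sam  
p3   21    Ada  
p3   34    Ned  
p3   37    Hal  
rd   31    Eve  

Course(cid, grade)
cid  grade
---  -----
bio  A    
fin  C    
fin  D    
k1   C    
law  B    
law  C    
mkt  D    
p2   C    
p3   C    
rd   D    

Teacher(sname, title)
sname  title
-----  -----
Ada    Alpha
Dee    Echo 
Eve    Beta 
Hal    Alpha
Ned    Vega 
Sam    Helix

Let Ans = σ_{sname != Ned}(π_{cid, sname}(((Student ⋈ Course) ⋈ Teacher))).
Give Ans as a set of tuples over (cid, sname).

{(p2, Dee), (p2, Sam), (p3, Ada), (p3, Hal), (rd, Eve)}

Joining Student and Course on cid yields {(p2, 23, Dee, C), (p2, 24, Sam, C), (p3, 21, Ada, C), (p3, 34, Ned, C), (p3, 37, Hal, C), (rd, 31, Eve, D)}.
Joining (Student ⋈ Course) and Teacher on sname yields {(p2, 23, Dee, C, Echo), (p2, 24, Sam, C, Helix), (p3, 21, Ada, C, Alpha), (p3, 34, Ned, C, Vega), (p3, 37, Hal, C, Alpha), (rd, 31, Eve, D, Beta)}.
π_{cid, sname} gives {(p2, Dee), (p2, Sam), (p3, Ada), (p3, Hal), (p3, Ned), (rd, Eve)}.
Apply σ_{sname != Ned}; surviving tuples: {(p2, Dee), (p2, Sam), (p3, Ada), (p3, Hal), (rd, Eve)}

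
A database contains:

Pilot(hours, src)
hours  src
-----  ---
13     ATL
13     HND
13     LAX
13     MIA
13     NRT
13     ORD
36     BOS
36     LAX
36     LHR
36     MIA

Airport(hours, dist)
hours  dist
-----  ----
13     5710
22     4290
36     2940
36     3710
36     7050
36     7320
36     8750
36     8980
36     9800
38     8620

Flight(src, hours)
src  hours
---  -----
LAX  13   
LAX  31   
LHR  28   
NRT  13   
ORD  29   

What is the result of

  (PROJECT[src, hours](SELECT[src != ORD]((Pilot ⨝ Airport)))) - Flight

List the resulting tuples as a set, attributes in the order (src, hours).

{(ATL, 13), (BOS, 36), (HND, 13), (LAX, 36), (LHR, 36), (MIA, 13), (MIA, 36)}

Joining Pilot and Airport on hours yields {(13, ATL, 5710), (13, HND, 5710), (13, LAX, 5710), (13, MIA, 5710), (13, NRT, 5710), (13, ORD, 5710), (36, BOS, 2940), (36, BOS, 3710), (36, BOS, 7050), (36, BOS, 7320), (36, BOS, 8750), (36, BOS, 8980), (36, BOS, 9800), (36, LAX, 2940), (36, LAX, 3710), (36, LAX, 7050), (36, LAX, 7320), (36, LAX, 8750), (36, LAX, 8980), (36, LAX, 9800), (36, LHR, 2940), (36, LHR, 3710), (36, LHR, 7050), (36, LHR, 7320), (36, LHR, 8750), (36, LHR, 8980), (36, LHR, 9800), (36, MIA, 2940), (36, MIA, 3710), (36, MIA, 7050), (36, MIA, 7320), (36, MIA, 8750), (36, MIA, 8980), (36, MIA, 9800)}.
σ[src != ORD]: keep tuples satisfying src != ORD → {(13, ATL, 5710), (13, HND, 5710), (13, LAX, 5710), (13, MIA, 5710), (13, NRT, 5710), (36, BOS, 2940), (36, BOS, 3710), (36, BOS, 7050), (36, BOS, 7320), (36, BOS, 8750), (36, BOS, 8980), (36, BOS, 9800), (36, LAX, 2940), (36, LAX, 3710), (36, LAX, 7050), (36, LAX, 7320), (36, LAX, 8750), (36, LAX, 8980), (36, LAX, 9800), (36, LHR, 2940), (36, LHR, 3710), (36, LHR, 7050), (36, LHR, 7320), (36, LHR, 8750), (36, LHR, 8980), (36, LHR, 9800), (36, MIA, 2940), (36, MIA, 3710), (36, MIA, 7050), (36, MIA, 7320), (36, MIA, 8750), (36, MIA, 8980), (36, MIA, 9800)}
π[src, hours]: project onto (src, hours) (24 duplicate(s) eliminated) → {(ATL, 13), (BOS, 36), (HND, 13), (LAX, 13), (LAX, 36), (LHR, 36), (MIA, 13), (MIA, 36), (NRT, 13)}
Difference: {(ATL, 13), (BOS, 36), (HND, 13), (LAX, 13), (LAX, 36), (LHR, 36), (MIA, 13), (MIA, 36), (NRT, 13)} with {(LAX, 13), (LAX, 31), (LHR, 28), (NRT, 13), (ORD, 29)} → {(ATL, 13), (BOS, 36), (HND, 13), (LAX, 36), (LHR, 36), (MIA, 13), (MIA, 36)}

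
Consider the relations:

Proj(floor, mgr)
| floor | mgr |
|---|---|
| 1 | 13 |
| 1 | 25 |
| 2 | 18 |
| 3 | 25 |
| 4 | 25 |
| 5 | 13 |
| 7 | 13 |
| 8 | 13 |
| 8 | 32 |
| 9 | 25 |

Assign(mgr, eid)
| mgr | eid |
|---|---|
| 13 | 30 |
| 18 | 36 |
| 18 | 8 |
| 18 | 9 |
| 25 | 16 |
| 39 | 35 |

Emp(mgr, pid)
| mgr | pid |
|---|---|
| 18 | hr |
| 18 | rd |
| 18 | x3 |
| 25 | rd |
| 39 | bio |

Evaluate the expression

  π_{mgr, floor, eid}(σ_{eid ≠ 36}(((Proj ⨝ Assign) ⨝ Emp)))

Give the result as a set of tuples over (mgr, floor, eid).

{(18, 2, 8), (18, 2, 9), (25, 1, 16), (25, 3, 16), (25, 4, 16), (25, 9, 16)}

Proj ⋈ Assign (natural join on mgr): {(1, 13, 30), (1, 25, 16), (2, 18, 36), (2, 18, 8), (2, 18, 9), (3, 25, 16), (4, 25, 16), (5, 13, 30), (7, 13, 30), (8, 13, 30), (9, 25, 16)}
(Proj ⨝ Assign) ⋈ Emp (natural join on mgr): {(1, 25, 16, rd), (2, 18, 36, hr), (2, 18, 36, rd), (2, 18, 36, x3), (2, 18, 8, hr), (2, 18, 8, rd), (2, 18, 8, x3), (2, 18, 9, hr), (2, 18, 9, rd), (2, 18, 9, x3), (3, 25, 16, rd), (4, 25, 16, rd), (9, 25, 16, rd)}
Selection eid ≠ 36: {(1, 25, 16, rd), (2, 18, 8, hr), (2, 18, 8, rd), (2, 18, 8, x3), (2, 18, 9, hr), (2, 18, 9, rd), (2, 18, 9, x3), (3, 25, 16, rd), (4, 25, 16, rd), (9, 25, 16, rd)}
Projecting to mgr, floor, eid (4 duplicate(s) eliminated): {(18, 2, 8), (18, 2, 9), (25, 1, 16), (25, 3, 16), (25, 4, 16), (25, 9, 16)}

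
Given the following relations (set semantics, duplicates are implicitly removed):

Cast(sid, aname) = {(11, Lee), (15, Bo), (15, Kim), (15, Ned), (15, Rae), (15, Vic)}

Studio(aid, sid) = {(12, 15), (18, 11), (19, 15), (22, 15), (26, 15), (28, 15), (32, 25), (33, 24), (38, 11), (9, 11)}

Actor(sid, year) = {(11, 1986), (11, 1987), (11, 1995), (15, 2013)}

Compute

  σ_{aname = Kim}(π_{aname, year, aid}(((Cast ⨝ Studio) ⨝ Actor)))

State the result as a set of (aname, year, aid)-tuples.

Joining Cast and Studio on sid yields {(11, Lee, 18), (11, Lee, 38), (11, Lee, 9), (15, Bo, 12), (15, Bo, 19), (15, Bo, 22), (15, Bo, 26), (15, Bo, 28), (15, Kim, 12), (15, Kim, 19), (15, Kim, 22), (15, Kim, 26), (15, Kim, 28), (15, Ned, 12), (15, Ned, 19), (15, Ned, 22), (15, Ned, 26), (15, Ned, 28), (15, Rae, 12), (15, Rae, 19), (15, Rae, 22), (15, Rae, 26), (15, Rae, 28), (15, Vic, 12), (15, Vic, 19), (15, Vic, 22), (15, Vic, 26), (15, Vic, 28)}.
Joining (Cast ⨝ Studio) and Actor on sid yields {(11, Lee, 18, 1986), (11, Lee, 18, 1987), (11, Lee, 18, 1995), (11, Lee, 38, 1986), (11, Lee, 38, 1987), (11, Lee, 38, 1995), (11, Lee, 9, 1986), (11, Lee, 9, 1987), (11, Lee, 9, 1995), (15, Bo, 12, 2013), (15, Bo, 19, 2013), (15, Bo, 22, 2013), (15, Bo, 26, 2013), (15, Bo, 28, 2013), (15, Kim, 12, 2013), (15, Kim, 19, 2013), (15, Kim, 22, 2013), (15, Kim, 26, 2013), (15, Kim, 28, 2013), (15, Ned, 12, 2013), (15, Ned, 19, 2013), (15, Ned, 22, 2013), (15, Ned, 26, 2013), (15, Ned, 28, 2013), (15, Rae, 12, 2013), (15, Rae, 19, 2013), (15, Rae, 22, 2013), (15, Rae, 26, 2013), (15, Rae, 28, 2013), (15, Vic, 12, 2013), (15, Vic, 19, 2013), (15, Vic, 22, 2013), (15, Vic, 26, 2013), (15, Vic, 28, 2013)}.
π[aname, year, aid]: project onto (aname, year, aid) → {(Bo, 2013, 12), (Bo, 2013, 19), (Bo, 2013, 22), (Bo, 2013, 26), (Bo, 2013, 28), (Kim, 2013, 12), (Kim, 2013, 19), (Kim, 2013, 22), (Kim, 2013, 26), (Kim, 2013, 28), (Lee, 1986, 18), (Lee, 1986, 38), (Lee, 1986, 9), (Lee, 1987, 18), (Lee, 1987, 38), (Lee, 1987, 9), (Lee, 1995, 18), (Lee, 1995, 38), (Lee, 1995, 9), (Ned, 2013, 12), (Ned, 2013, 19), (Ned, 2013, 22), (Ned, 2013, 26), (Ned, 2013, 28), (Rae, 2013, 12), (Rae, 2013, 19), (Rae, 2013, 22), (Rae, 2013, 26), (Rae, 2013, 28), (Vic, 2013, 12), (Vic, 2013, 19), (Vic, 2013, 22), (Vic, 2013, 26), (Vic, 2013, 28)}
σ[aname = Kim]: keep tuples satisfying aname = Kim → {(Kim, 2013, 12), (Kim, 2013, 19), (Kim, 2013, 22), (Kim, 2013, 26), (Kim, 2013, 28)}

{(Kim, 2013, 12), (Kim, 2013, 19), (Kim, 2013, 22), (Kim, 2013, 26), (Kim, 2013, 28)}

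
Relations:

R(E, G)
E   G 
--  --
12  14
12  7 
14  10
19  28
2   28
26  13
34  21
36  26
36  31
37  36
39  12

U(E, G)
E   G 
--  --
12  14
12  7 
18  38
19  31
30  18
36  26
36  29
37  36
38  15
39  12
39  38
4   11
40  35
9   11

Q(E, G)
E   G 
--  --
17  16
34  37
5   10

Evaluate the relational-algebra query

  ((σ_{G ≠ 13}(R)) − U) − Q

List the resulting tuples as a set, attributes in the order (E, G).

Apply σ_{G ≠ 13}; surviving tuples: {(12, 14), (12, 7), (14, 10), (19, 28), (2, 28), (34, 21), (36, 26), (36, 31), (37, 36), (39, 12)}
Set difference of the two operands is {(14, 10), (19, 28), (2, 28), (34, 21), (36, 31)}.
Set difference of the two operands is {(14, 10), (19, 28), (2, 28), (34, 21), (36, 31)}.

{(14, 10), (19, 28), (2, 28), (34, 21), (36, 31)}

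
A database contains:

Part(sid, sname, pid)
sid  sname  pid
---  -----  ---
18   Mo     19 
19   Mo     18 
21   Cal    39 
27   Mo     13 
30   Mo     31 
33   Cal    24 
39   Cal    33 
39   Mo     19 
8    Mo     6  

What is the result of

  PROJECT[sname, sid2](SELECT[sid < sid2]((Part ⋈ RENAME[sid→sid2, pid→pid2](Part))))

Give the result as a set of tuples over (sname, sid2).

{(Cal, 33), (Cal, 39), (Mo, 18), (Mo, 19), (Mo, 27), (Mo, 30), (Mo, 39)}

ρ[sid→sid2, pid→pid2]: schema becomes (sid2, sname, pid2); tuples unchanged.
Natural join on sname: {(18, Mo, 19, 18, 19), (18, Mo, 19, 19, 18), (18, Mo, 19, 27, 13), (18, Mo, 19, 30, 31), (18, Mo, 19, 39, 19), (18, Mo, 19, 8, 6), (19, Mo, 18, 18, 19), (19, Mo, 18, 19, 18), (19, Mo, 18, 27, 13), (19, Mo, 18, 30, 31), (19, Mo, 18, 39, 19), (19, Mo, 18, 8, 6), (21, Cal, 39, 21, 39), (21, Cal, 39, 33, 24), (21, Cal, 39, 39, 33), (27, Mo, 13, 18, 19), (27, Mo, 13, 19, 18), (27, Mo, 13, 27, 13), (27, Mo, 13, 30, 31), (27, Mo, 13, 39, 19), (27, Mo, 13, 8, 6), (30, Mo, 31, 18, 19), (30, Mo, 31, 19, 18), (30, Mo, 31, 27, 13), (30, Mo, 31, 30, 31), (30, Mo, 31, 39, 19), (30, Mo, 31, 8, 6), (33, Cal, 24, 21, 39), (33, Cal, 24, 33, 24), (33, Cal, 24, 39, 33), (39, Cal, 33, 21, 39), (39, Cal, 33, 33, 24), (39, Cal, 33, 39, 33), (39, Mo, 19, 18, 19), (39, Mo, 19, 19, 18), (39, Mo, 19, 27, 13), (39, Mo, 19, 30, 31), (39, Mo, 19, 39, 19), (39, Mo, 19, 8, 6), (8, Mo, 6, 18, 19), (8, Mo, 6, 19, 18), (8, Mo, 6, 27, 13), (8, Mo, 6, 30, 31), (8, Mo, 6, 39, 19), (8, Mo, 6, 8, 6)}
Apply σ_{sid < sid2}; surviving tuples: {(18, Mo, 19, 19, 18), (18, Mo, 19, 27, 13), (18, Mo, 19, 30, 31), (18, Mo, 19, 39, 19), (19, Mo, 18, 27, 13), (19, Mo, 18, 30, 31), (19, Mo, 18, 39, 19), (21, Cal, 39, 33, 24), (21, Cal, 39, 39, 33), (27, Mo, 13, 30, 31), (27, Mo, 13, 39, 19), (30, Mo, 31, 39, 19), (33, Cal, 24, 39, 33), (8, Mo, 6, 18, 19), (8, Mo, 6, 19, 18), (8, Mo, 6, 27, 13), (8, Mo, 6, 30, 31), (8, Mo, 6, 39, 19)}
Keep only column(s) sname, sid2 (11 duplicate(s) eliminated): {(Cal, 33), (Cal, 39), (Mo, 18), (Mo, 19), (Mo, 27), (Mo, 30), (Mo, 39)}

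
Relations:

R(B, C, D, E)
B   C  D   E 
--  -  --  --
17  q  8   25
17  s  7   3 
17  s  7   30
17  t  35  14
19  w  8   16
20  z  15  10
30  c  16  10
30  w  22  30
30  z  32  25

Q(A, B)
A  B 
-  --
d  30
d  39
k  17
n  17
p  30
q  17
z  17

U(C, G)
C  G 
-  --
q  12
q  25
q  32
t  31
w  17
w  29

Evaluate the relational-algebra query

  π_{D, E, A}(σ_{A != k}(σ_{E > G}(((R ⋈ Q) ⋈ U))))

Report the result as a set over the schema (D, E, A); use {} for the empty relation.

Joining R and Q on B yields {(17, q, 8, 25, k), (17, q, 8, 25, n), (17, q, 8, 25, q), (17, q, 8, 25, z), (17, s, 7, 3, k), (17, s, 7, 3, n), (17, s, 7, 3, q), (17, s, 7, 3, z), (17, s, 7, 30, k), (17, s, 7, 30, n), (17, s, 7, 30, q), (17, s, 7, 30, z), (17, t, 35, 14, k), (17, t, 35, 14, n), (17, t, 35, 14, q), (17, t, 35, 14, z), (30, c, 16, 10, d), (30, c, 16, 10, p), (30, w, 22, 30, d), (30, w, 22, 30, p), (30, z, 32, 25, d), (30, z, 32, 25, p)}.
Joining (R ⋈ Q) and U on C yields {(17, q, 8, 25, k, 12), (17, q, 8, 25, k, 25), (17, q, 8, 25, k, 32), (17, q, 8, 25, n, 12), (17, q, 8, 25, n, 25), (17, q, 8, 25, n, 32), (17, q, 8, 25, q, 12), (17, q, 8, 25, q, 25), (17, q, 8, 25, q, 32), (17, q, 8, 25, z, 12), (17, q, 8, 25, z, 25), (17, q, 8, 25, z, 32), (17, t, 35, 14, k, 31), (17, t, 35, 14, n, 31), (17, t, 35, 14, q, 31), (17, t, 35, 14, z, 31), (30, w, 22, 30, d, 17), (30, w, 22, 30, d, 29), (30, w, 22, 30, p, 17), (30, w, 22, 30, p, 29)}.
Apply σ_{E > G}; surviving tuples: {(17, q, 8, 25, k, 12), (17, q, 8, 25, n, 12), (17, q, 8, 25, q, 12), (17, q, 8, 25, z, 12), (30, w, 22, 30, d, 17), (30, w, 22, 30, d, 29), (30, w, 22, 30, p, 17), (30, w, 22, 30, p, 29)}
Apply σ_{A != k}; surviving tuples: {(17, q, 8, 25, n, 12), (17, q, 8, 25, q, 12), (17, q, 8, 25, z, 12), (30, w, 22, 30, d, 17), (30, w, 22, 30, d, 29), (30, w, 22, 30, p, 17), (30, w, 22, 30, p, 29)}
Keep only column(s) D, E, A (2 duplicate(s) eliminated): {(22, 30, d), (22, 30, p), (8, 25, n), (8, 25, q), (8, 25, z)}

{(22, 30, d), (22, 30, p), (8, 25, n), (8, 25, q), (8, 25, z)}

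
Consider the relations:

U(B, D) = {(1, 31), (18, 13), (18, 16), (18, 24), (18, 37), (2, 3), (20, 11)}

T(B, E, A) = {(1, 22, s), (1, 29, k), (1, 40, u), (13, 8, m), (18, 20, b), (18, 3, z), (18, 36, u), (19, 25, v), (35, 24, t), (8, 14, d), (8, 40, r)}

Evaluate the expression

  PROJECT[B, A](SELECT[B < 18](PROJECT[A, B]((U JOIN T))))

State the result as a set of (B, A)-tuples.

{(1, k), (1, s), (1, u)}

Natural join on B: {(1, 31, 22, s), (1, 31, 29, k), (1, 31, 40, u), (18, 13, 20, b), (18, 13, 3, z), (18, 13, 36, u), (18, 16, 20, b), (18, 16, 3, z), (18, 16, 36, u), (18, 24, 20, b), (18, 24, 3, z), (18, 24, 36, u), (18, 37, 20, b), (18, 37, 3, z), (18, 37, 36, u)}
π[A, B]: project onto (A, B) (9 duplicate(s) eliminated) → {(b, 18), (k, 1), (s, 1), (u, 1), (u, 18), (z, 18)}
Selection B < 18: {(k, 1), (s, 1), (u, 1)}
π[B, A]: project onto (B, A) → {(1, k), (1, s), (1, u)}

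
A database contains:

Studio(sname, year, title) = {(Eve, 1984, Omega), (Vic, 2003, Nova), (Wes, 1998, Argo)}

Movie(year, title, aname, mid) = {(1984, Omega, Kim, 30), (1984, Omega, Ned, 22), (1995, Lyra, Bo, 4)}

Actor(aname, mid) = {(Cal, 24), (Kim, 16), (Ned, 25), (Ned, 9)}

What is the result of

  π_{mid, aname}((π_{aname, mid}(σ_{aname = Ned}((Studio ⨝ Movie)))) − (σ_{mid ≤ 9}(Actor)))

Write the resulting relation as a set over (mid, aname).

Studio ⋈ Movie (natural join on year, title): {(Eve, 1984, Omega, Kim, 30), (Eve, 1984, Omega, Ned, 22)}
σ[aname = Ned]: keep tuples satisfying aname = Ned → {(Eve, 1984, Omega, Ned, 22)}
Keep only column(s) aname, mid: {(Ned, 22)}
σ[mid ≤ 9]: keep tuples satisfying mid ≤ 9 → {(Ned, 9)}
Difference: {(Ned, 22)} with {(Ned, 9)} → {(Ned, 22)}
Keep only column(s) mid, aname: {(22, Ned)}

{(22, Ned)}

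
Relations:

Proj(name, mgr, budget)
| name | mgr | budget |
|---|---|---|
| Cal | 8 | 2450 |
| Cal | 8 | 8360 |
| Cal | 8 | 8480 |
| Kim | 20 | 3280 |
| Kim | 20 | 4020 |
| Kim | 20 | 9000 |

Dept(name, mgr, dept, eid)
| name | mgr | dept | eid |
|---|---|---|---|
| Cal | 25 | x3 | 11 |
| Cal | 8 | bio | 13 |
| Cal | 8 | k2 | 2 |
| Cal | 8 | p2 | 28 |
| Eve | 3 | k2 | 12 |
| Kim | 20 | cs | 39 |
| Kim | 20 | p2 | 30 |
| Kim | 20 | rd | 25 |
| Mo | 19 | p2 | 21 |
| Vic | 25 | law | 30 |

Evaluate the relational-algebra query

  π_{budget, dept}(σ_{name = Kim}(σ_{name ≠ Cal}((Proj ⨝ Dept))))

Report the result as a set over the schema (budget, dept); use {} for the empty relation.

{(3280, cs), (3280, p2), (3280, rd), (4020, cs), (4020, p2), (4020, rd), (9000, cs), (9000, p2), (9000, rd)}

Proj ⋈ Dept (natural join on name, mgr): {(Cal, 8, 2450, bio, 13), (Cal, 8, 2450, k2, 2), (Cal, 8, 2450, p2, 28), (Cal, 8, 8360, bio, 13), (Cal, 8, 8360, k2, 2), (Cal, 8, 8360, p2, 28), (Cal, 8, 8480, bio, 13), (Cal, 8, 8480, k2, 2), (Cal, 8, 8480, p2, 28), (Kim, 20, 3280, cs, 39), (Kim, 20, 3280, p2, 30), (Kim, 20, 3280, rd, 25), (Kim, 20, 4020, cs, 39), (Kim, 20, 4020, p2, 30), (Kim, 20, 4020, rd, 25), (Kim, 20, 9000, cs, 39), (Kim, 20, 9000, p2, 30), (Kim, 20, 9000, rd, 25)}
Selection name ≠ Cal: {(Kim, 20, 3280, cs, 39), (Kim, 20, 3280, p2, 30), (Kim, 20, 3280, rd, 25), (Kim, 20, 4020, cs, 39), (Kim, 20, 4020, p2, 30), (Kim, 20, 4020, rd, 25), (Kim, 20, 9000, cs, 39), (Kim, 20, 9000, p2, 30), (Kim, 20, 9000, rd, 25)}
Selection name = Kim: {(Kim, 20, 3280, cs, 39), (Kim, 20, 3280, p2, 30), (Kim, 20, 3280, rd, 25), (Kim, 20, 4020, cs, 39), (Kim, 20, 4020, p2, 30), (Kim, 20, 4020, rd, 25), (Kim, 20, 9000, cs, 39), (Kim, 20, 9000, p2, 30), (Kim, 20, 9000, rd, 25)}
π_{budget, dept} gives {(3280, cs), (3280, p2), (3280, rd), (4020, cs), (4020, p2), (4020, rd), (9000, cs), (9000, p2), (9000, rd)}.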